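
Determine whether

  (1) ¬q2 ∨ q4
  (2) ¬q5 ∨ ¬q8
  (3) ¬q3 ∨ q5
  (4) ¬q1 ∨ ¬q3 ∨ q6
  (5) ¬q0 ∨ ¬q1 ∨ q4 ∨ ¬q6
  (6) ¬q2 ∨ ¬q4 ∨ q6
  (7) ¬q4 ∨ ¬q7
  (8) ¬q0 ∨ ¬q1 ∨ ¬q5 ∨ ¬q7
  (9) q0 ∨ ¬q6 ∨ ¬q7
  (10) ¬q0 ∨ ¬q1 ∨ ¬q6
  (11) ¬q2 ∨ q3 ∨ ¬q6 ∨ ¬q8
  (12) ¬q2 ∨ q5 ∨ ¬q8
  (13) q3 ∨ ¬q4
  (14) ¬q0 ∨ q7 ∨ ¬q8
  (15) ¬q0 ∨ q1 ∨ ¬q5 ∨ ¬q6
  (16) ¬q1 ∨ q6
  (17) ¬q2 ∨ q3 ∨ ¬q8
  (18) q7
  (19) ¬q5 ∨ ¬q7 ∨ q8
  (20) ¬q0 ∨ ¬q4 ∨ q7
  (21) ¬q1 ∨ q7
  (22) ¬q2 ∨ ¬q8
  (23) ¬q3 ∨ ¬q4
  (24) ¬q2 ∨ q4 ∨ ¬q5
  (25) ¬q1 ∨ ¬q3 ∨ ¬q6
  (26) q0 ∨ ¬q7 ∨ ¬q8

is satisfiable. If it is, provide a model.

q0: True, q1: False, q2: False, q3: False, q4: False, q5: False, q6: True, q7: True, q8: False

Unit clause (q7) forces q7 = True.
In (¬q4 ∨ ¬q7) only ¬q4 is left, so q4 = False.
In (¬q2 ∨ q4) only ¬q2 is left, so q2 = False.
Set q0 = True.
Try q1 = True:
  (¬q0 ∨ ¬q1 ∨ q4 ∨ ¬q6) forces q6 = False.
  clause (¬q1 ∨ q6) is falsified — backtrack.
So q1 = False.
Try q3 = True:
  (¬q3 ∨ q5) forces q5 = True.
  (¬q5 ∨ ¬q8) forces q8 = False.
  clause (¬q5 ∨ ¬q7 ∨ q8) is falsified — backtrack.
So q3 = False.
Try q5 = True:
  (¬q5 ∨ ¬q8) forces q8 = False.
  clause (¬q5 ∨ ¬q7 ∨ q8) is falsified — backtrack.
So q5 = False.
Set q6 = True.
Set q8 = False.
All clauses satisfied.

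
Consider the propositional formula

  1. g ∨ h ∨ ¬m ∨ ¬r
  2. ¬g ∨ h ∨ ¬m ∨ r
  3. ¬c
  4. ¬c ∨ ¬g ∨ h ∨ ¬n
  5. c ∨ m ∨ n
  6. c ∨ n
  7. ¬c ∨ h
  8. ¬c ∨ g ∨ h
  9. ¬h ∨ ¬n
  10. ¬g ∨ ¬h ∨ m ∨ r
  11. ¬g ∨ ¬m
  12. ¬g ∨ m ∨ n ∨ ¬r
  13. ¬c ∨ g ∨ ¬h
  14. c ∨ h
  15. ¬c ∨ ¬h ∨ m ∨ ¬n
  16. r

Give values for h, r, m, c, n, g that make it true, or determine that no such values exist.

Case c = True:
  Clause (¬c) is falsified — contradiction.
Case c = False:
  (c ∨ n) forces n = True.
  (¬h ∨ ¬n) forces h = False.
  Clause (c ∨ h) is falsified — contradiction.
Both cases fail, so the formula is unsatisfiable.

The formula is unsatisfiable.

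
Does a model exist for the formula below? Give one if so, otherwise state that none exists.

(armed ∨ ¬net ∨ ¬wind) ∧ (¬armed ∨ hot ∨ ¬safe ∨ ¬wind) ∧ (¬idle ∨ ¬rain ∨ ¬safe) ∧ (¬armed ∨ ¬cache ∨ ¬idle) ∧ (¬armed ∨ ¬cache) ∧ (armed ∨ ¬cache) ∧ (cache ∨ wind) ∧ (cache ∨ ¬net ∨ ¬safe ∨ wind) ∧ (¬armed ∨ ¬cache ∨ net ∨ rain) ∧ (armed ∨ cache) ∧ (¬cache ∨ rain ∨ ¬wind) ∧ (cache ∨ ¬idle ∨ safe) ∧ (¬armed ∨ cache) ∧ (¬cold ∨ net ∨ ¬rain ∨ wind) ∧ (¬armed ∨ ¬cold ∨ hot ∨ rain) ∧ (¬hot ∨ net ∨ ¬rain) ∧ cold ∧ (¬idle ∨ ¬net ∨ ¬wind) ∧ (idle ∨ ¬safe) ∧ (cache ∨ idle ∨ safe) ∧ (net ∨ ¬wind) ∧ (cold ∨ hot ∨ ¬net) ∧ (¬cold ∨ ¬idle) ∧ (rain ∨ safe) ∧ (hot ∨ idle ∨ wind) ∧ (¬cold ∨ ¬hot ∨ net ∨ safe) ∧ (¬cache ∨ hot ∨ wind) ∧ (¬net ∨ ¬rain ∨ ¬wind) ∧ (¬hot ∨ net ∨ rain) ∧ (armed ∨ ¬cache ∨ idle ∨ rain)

Case armed = True:
  (¬armed ∨ ¬cache) forces cache = False.
  Clause (¬armed ∨ cache) is falsified — contradiction.
Case armed = False:
  (armed ∨ ¬cache) forces cache = False.
  Clause (armed ∨ cache) is falsified — contradiction.
Both cases fail, so the formula is unsatisfiable.

Unsatisfiable — no assignment works.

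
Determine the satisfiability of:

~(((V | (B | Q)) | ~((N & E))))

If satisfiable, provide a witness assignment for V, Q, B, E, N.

V = False, Q = False, B = False, E = True, N = True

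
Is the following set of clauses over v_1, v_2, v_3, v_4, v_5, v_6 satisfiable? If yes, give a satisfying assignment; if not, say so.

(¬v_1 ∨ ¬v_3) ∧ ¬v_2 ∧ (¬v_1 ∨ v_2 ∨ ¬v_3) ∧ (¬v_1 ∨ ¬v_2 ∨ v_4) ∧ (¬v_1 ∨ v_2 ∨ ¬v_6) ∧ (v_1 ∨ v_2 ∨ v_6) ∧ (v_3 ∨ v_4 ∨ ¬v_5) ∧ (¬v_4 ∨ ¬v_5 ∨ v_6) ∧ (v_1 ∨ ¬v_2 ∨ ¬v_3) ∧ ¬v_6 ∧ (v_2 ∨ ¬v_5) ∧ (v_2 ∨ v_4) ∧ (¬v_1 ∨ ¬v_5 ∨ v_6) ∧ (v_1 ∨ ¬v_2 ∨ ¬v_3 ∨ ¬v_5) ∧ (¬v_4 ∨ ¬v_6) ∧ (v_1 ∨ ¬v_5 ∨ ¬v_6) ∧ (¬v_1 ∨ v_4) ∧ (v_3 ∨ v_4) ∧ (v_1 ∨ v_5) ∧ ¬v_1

Case v_1 = True:
  Clause (¬v_1) is falsified — contradiction.
Case v_1 = False:
  (¬v_2) forces v_2 = False.
  (v_1 ∨ v_2 ∨ v_6) forces v_6 = True.
  Clause (¬v_6) is falsified — contradiction.
Both cases fail, so the formula is unsatisfiable.

No satisfying assignment exists.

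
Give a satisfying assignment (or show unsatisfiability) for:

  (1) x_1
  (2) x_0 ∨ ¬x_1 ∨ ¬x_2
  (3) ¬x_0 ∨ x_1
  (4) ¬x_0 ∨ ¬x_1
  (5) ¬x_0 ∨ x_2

x_0: False, x_1: True, x_2: False

Unit clause (x_1) forces x_1 = True.
In (¬x_0 ∨ ¬x_1) only ¬x_0 is left, so x_0 = False.
In (x_0 ∨ ¬x_1 ∨ ¬x_2) only ¬x_2 is left, so x_2 = False.
Check each clause:
  (x_1): x_1 holds.
  (x_0 ∨ ¬x_1 ∨ ¬x_2): ¬x_2 holds.
  (¬x_0 ∨ x_1): ¬x_0 holds.
  (¬x_0 ∨ ¬x_1): ¬x_0 holds.
  (¬x_0 ∨ x_2): ¬x_0 holds.
All clauses satisfied.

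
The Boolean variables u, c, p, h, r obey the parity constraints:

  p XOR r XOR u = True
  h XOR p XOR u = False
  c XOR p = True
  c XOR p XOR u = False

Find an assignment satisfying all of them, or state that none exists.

u=T, c=F, p=T, h=F, r=T

p XOR r XOR u = T XOR T XOR T = True ✓
h XOR p XOR u = F XOR T XOR T = False ✓
c XOR p = F XOR T = True ✓
c XOR p XOR u = F XOR T XOR T = False ✓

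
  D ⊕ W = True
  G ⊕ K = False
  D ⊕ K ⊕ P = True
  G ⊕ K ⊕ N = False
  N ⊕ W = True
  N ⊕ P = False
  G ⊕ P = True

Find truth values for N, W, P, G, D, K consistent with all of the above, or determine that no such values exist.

N: False, W: True, P: False, G: True, D: False, K: True

D ⊕ W = F ⊕ T = True ✓
G ⊕ K = T ⊕ T = False ✓
D ⊕ K ⊕ P = F ⊕ T ⊕ F = True ✓
G ⊕ K ⊕ N = T ⊕ T ⊕ F = False ✓
N ⊕ W = F ⊕ T = True ✓
N ⊕ P = F ⊕ F = False ✓
G ⊕ P = T ⊕ F = True ✓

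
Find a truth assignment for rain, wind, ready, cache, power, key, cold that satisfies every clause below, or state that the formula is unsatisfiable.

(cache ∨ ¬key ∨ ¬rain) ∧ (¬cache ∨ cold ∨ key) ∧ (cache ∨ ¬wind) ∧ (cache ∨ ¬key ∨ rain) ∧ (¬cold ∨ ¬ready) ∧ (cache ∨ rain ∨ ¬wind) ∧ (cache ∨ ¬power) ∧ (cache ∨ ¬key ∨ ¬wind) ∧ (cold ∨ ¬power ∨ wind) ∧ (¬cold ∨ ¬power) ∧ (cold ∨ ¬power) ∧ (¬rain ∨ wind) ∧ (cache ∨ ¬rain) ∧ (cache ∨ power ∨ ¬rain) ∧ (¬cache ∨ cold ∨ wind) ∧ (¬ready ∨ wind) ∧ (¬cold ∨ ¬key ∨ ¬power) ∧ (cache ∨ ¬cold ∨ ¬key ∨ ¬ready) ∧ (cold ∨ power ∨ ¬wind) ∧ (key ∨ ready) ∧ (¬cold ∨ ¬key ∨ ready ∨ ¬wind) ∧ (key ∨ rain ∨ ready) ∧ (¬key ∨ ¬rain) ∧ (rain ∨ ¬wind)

Set rain = False.
  then (rain ∨ ¬wind) forces wind = False.
  then (¬ready ∨ wind) forces ready = False.
  then (key ∨ ready) forces key = True.
  then (cache ∨ ¬key ∨ rain) forces cache = True.
  then (¬cache ∨ cold ∨ wind) forces cold = True.
  then (¬cold ∨ ¬key ∨ ¬power) forces power = False.
All clauses satisfied.

rain = False, wind = False, ready = False, cache = True, power = False, key = True, cold = True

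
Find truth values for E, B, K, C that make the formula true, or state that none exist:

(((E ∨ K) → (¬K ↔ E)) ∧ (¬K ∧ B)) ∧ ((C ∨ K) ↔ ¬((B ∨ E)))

E=F, B=T, K=F, C=F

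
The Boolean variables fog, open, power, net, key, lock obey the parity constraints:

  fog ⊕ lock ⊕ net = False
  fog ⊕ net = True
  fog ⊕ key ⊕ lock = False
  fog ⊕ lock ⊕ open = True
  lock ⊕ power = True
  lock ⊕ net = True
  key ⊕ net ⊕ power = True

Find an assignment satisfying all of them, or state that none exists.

Unsatisfiable — no assignment works.

Adding constraints 2, 3, 5, 7 mod 2: every variable appears an even number of times on the left, so the left side is 0.
But the right sides sum to 1 (mod 2). 0 ≠ 1 — the system is inconsistent.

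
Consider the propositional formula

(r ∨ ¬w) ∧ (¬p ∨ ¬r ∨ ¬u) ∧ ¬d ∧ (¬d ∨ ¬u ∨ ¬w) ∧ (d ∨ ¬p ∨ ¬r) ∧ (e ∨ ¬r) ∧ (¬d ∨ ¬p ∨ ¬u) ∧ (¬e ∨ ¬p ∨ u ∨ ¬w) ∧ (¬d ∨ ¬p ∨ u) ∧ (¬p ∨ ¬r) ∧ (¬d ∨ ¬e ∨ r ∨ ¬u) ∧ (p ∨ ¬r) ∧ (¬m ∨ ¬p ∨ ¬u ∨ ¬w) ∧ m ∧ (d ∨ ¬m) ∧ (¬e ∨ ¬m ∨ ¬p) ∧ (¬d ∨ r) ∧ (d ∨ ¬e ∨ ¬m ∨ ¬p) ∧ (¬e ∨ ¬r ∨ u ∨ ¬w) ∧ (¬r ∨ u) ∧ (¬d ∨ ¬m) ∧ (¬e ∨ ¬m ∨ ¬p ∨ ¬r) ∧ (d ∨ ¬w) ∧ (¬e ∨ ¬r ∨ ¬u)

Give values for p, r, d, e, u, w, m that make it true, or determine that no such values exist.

The formula is unsatisfiable.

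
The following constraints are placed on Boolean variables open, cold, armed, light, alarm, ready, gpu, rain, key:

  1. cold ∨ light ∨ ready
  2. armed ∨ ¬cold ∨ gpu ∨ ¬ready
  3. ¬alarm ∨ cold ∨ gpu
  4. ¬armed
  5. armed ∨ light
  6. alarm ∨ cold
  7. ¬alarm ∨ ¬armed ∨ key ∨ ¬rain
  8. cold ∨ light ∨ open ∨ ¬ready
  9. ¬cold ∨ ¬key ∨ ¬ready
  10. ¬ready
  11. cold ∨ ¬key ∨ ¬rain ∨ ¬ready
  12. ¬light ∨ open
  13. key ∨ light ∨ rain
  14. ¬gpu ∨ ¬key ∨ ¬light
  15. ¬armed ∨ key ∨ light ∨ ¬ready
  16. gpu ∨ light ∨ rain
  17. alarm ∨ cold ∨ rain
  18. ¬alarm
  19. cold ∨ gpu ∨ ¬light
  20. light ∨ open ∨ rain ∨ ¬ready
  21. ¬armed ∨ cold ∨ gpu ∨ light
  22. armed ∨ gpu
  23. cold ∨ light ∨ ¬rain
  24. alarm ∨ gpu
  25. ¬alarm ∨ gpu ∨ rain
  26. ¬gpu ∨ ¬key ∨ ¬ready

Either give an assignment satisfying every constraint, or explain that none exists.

Unit clause (¬armed) forces armed = False.
In (armed ∨ light) only light is left, so light = True.
Unit clause (¬ready) forces ready = False.
In (¬light ∨ open) only open is left, so open = True.
Unit clause (¬alarm) forces alarm = False.
In (armed ∨ gpu) only gpu is left, so gpu = True.
In (alarm ∨ cold) only cold is left, so cold = True.
In (¬gpu ∨ ¬key ∨ ¬light) only ¬key is left, so key = False.
Set rain = False.
All clauses satisfied.

open=T, cold=T, armed=F, light=T, alarm=F, ready=F, gpu=T, rain=F, key=F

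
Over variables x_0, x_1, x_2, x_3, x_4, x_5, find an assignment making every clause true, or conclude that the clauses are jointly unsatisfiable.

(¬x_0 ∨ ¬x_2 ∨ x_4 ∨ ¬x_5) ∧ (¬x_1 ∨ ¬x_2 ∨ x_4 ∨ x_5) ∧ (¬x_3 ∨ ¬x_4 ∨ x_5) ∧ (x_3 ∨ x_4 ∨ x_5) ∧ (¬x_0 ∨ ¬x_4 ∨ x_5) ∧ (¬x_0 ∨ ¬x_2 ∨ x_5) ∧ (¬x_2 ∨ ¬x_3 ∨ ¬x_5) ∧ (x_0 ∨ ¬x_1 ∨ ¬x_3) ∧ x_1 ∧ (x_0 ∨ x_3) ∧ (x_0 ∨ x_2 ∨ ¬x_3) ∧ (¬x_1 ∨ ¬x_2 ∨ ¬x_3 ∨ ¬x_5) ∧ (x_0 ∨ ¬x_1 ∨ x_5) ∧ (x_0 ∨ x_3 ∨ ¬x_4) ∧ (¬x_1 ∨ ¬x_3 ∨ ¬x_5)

x_0=T, x_1=T, x_2=F, x_3=T, x_4=F, x_5=F

Unit clause (x_1) forces x_1 = True.
Try x_0 = False:
  (x_0 ∨ ¬x_1 ∨ ¬x_3) forces x_3 = False.
  clause (x_0 ∨ x_3) is falsified — backtrack.
So x_0 = True.
Set x_2 = False.
Set x_3 = True.
  then (¬x_1 ∨ ¬x_3 ∨ ¬x_5) forces x_5 = False.
  then (¬x_3 ∨ ¬x_4 ∨ x_5) forces x_4 = False.
All clauses satisfied.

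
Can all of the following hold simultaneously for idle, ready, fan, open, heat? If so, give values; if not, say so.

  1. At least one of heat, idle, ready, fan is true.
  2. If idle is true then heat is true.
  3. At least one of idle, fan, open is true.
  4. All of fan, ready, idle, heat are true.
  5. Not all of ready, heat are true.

Unsatisfiable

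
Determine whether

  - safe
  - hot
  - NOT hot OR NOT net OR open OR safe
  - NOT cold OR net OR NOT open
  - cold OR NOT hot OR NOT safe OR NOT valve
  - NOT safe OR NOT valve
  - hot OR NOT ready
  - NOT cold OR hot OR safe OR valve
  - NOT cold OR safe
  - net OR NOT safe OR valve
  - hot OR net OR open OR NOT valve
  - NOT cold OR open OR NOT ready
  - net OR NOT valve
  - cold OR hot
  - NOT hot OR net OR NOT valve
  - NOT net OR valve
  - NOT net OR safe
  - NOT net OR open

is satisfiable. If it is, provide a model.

Case safe = True:
  (hot) forces hot = True.
  (NOT safe OR NOT valve) forces valve = False.
  (net OR NOT safe OR valve) forces net = True.
  Clause (NOT net OR valve) is falsified — contradiction.
Case safe = False:
  Clause (safe) is falsified — contradiction.
Both cases fail, so the formula is unsatisfiable.

Unsatisfiable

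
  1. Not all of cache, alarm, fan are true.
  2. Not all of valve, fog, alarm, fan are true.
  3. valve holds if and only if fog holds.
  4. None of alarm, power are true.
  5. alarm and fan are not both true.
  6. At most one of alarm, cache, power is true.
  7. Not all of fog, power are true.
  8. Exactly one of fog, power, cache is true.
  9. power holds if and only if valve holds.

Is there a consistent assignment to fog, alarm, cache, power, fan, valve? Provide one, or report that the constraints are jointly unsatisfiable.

fog = False, alarm = False, cache = True, power = False, fan = False, valve = False

  (1) {cache, alarm, fan}: 1/3 true — not all ✓
  (2) {valve, fog, alarm, fan}: 0/4 true — not all ✓
  (3) valve=F, fog=F — same ✓
  (4) {alarm, power}: 0 true — none ✓
  (5) alarm=F, fan=F — not both ✓
  (6) {alarm, cache, power}: 1 true — at most one ✓
  (7) {fog, power}: 0/2 true — not all ✓
  (8) {fog, power, cache}: 1 true — exactly one ✓
  (9) power=F, valve=F — same ✓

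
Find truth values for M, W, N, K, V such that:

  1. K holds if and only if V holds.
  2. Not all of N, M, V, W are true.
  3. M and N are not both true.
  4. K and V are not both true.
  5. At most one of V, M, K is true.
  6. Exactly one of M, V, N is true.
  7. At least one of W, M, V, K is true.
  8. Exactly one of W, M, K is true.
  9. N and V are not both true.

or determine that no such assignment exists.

M = True; W = False; N = False; K = False; V = False

  (1) K=F, V=F — same ✓
  (2) {N, M, V, W}: 1/4 true — not all ✓
  (3) M=T, N=F — not both ✓
  (4) K=F, V=F — not both ✓
  (5) {V, M, K}: 1 true — at most one ✓
  (6) {M, V, N}: 1 true — exactly one ✓
  (7) {W, M, V, K}: 1 true — at least one ✓
  (8) {W, M, K}: 1 true — exactly one ✓
  (9) N=F, V=F — not both ✓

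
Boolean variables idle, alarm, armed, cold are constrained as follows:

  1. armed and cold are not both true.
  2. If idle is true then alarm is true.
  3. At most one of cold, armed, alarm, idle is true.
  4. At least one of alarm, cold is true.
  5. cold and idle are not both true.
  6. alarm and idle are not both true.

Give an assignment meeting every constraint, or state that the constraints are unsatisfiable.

idle: False, alarm: True, armed: False, cold: False

  (1) armed=F, cold=F — not both ✓
  (2) idle=F ⇒ alarm: vacuous ✓
  (3) {cold, armed, alarm, idle}: 1 true — at most one ✓
  (4) {alarm, cold}: 1 true — at least one ✓
  (5) cold=F, idle=F — not both ✓
  (6) alarm=T, idle=F — not both ✓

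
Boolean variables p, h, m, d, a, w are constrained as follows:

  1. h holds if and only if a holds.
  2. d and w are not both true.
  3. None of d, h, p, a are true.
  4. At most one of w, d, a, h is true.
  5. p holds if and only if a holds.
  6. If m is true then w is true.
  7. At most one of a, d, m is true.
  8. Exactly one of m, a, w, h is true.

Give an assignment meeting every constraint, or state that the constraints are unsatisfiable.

p: False, h: False, m: False, d: False, a: False, w: True

  (1) h=F, a=F — same ✓
  (2) d=F, w=T — not both ✓
  (3) {d, h, p, a}: 0 true — none ✓
  (4) {w, d, a, h}: 1 true — at most one ✓
  (5) p=F, a=F — same ✓
  (6) m=F ⇒ w: vacuous ✓
  (7) {a, d, m}: 0 true — at most one ✓
  (8) {m, a, w, h}: 1 true — exactly one ✓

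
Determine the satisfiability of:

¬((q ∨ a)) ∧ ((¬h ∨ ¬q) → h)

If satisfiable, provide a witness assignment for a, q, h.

a = False, q = False, h = True

  ¬((q ∨ a)) = True
    q ∨ a = False
  (¬h ∨ ¬q) → h = True
    ¬h ∨ ¬q = True
      ¬h = False
      ¬q = True
Both conjuncts True, so the formula holds.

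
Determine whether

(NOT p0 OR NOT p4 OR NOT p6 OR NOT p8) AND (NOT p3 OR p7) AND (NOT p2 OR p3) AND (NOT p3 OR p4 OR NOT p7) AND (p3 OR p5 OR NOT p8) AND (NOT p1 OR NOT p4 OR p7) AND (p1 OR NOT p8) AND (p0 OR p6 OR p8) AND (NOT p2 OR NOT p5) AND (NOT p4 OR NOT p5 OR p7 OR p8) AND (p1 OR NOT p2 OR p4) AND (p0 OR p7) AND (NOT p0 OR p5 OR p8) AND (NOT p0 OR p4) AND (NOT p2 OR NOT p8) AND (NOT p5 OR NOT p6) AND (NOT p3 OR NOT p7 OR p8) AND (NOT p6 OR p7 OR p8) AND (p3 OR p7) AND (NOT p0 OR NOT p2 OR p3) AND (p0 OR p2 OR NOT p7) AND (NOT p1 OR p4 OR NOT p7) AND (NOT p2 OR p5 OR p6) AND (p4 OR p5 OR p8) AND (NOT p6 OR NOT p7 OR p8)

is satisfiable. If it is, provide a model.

p0=T, p1=T, p2=F, p3=F, p4=T, p5=T, p6=F, p7=T, p8=T

Set p0 = True.
  then (NOT p0 OR p4) forces p4 = True.
Set p1 = True.
  then (NOT p1 OR NOT p4 OR p7) forces p7 = True.
Try p2 = True:
  (NOT p2 OR p3) forces p3 = True.
  (NOT p2 OR NOT p5) forces p5 = False.
  (NOT p0 OR p5 OR p8) forces p8 = True.
  clause (NOT p2 OR NOT p8) is falsified — backtrack.
So p2 = False.
Set p3 = False.
Set p5 = True.
  then (NOT p5 OR NOT p6) forces p6 = False.
Set p8 = True.
All clauses satisfied.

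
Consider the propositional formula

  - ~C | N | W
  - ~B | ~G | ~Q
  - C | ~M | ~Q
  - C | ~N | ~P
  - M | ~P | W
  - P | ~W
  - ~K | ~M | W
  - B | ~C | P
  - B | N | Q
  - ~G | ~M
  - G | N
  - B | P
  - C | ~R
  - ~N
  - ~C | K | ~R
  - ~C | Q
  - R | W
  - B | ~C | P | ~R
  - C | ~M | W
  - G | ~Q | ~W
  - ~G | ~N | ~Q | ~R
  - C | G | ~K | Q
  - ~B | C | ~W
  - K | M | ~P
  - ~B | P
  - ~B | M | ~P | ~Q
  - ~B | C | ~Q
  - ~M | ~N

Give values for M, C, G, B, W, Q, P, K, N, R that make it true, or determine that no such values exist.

Unit clause (~N) forces N = False.
In (G | N) only G is left, so G = True.
In (~G | ~M) only ~M is left, so M = False.
Set C = True.
  then (~C | N | W) forces W = True.
  then (P | ~W) forces P = True.
  then (~C | Q) forces Q = True.
  then (K | M | ~P) forces K = True.
  then (~B | M | ~P | ~Q) forces B = False.
Set R = False.
All clauses satisfied.

M=F, C=T, G=T, B=F, W=T, Q=T, P=T, K=T, N=F, R=F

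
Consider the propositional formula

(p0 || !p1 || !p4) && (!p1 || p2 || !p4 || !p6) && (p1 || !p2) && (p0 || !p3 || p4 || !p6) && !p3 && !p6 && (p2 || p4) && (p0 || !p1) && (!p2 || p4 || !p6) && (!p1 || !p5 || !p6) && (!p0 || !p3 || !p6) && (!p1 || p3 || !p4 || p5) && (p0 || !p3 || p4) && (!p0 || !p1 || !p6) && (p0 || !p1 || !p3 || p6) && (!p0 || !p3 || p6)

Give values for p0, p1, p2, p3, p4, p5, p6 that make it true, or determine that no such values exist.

p0=T, p1=F, p2=F, p3=F, p4=T, p5=F, p6=F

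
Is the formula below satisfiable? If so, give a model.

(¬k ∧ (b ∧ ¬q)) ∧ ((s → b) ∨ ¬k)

s: False, k: False, b: True, q: False

  ¬k ∧ (b ∧ ¬q) = True
    ¬k = True
    b ∧ ¬q = True
      ¬q = True
  (s → b) ∨ ¬k = True
    s → b = True
    ¬k = True
Both conjuncts True, so the formula holds.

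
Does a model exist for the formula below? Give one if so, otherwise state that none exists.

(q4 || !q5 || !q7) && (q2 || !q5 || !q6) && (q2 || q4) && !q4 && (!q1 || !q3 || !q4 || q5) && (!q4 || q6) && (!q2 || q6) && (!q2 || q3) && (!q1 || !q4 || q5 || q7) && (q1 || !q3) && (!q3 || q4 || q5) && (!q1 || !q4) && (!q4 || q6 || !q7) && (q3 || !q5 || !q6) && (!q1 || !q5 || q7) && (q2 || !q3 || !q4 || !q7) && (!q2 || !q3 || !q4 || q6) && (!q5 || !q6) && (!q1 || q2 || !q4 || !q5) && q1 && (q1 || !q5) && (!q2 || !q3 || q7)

Case q1 = True:
  (!q4) forces q4 = False.
  (q2 || q4) forces q2 = True.
  (!q2 || q6) forces q6 = True.
  (!q2 || q3) forces q3 = True.
  (!q3 || q4 || q5) forces q5 = True.
  Clause (!q5 || !q6) is falsified — contradiction.
Case q1 = False:
  Clause (q1) is falsified — contradiction.
Both cases fail, so the formula is unsatisfiable.

No satisfying assignment exists.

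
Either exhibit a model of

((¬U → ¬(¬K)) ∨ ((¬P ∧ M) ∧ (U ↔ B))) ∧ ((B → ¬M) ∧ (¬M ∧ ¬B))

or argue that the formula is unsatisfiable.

U = False, K = True, B = False, M = False, P = False

  (¬U → ¬(¬K)) ∨ ((¬P ∧ M) ∧ (U ↔ B)) = True
    ¬U → ¬(¬K) = True
      ¬U = True
      ¬(¬K) = True
        ¬K = False
    (¬P ∧ M) ∧ (U ↔ B) = False
      ¬P ∧ M = False
        ¬P = True
      U ↔ B = True
  (B → ¬M) ∧ (¬M ∧ ¬B) = True
    B → ¬M = True
      ¬M = True
    ¬M ∧ ¬B = True
      ¬M = True
      ¬B = True
Both conjuncts True, so the formula holds.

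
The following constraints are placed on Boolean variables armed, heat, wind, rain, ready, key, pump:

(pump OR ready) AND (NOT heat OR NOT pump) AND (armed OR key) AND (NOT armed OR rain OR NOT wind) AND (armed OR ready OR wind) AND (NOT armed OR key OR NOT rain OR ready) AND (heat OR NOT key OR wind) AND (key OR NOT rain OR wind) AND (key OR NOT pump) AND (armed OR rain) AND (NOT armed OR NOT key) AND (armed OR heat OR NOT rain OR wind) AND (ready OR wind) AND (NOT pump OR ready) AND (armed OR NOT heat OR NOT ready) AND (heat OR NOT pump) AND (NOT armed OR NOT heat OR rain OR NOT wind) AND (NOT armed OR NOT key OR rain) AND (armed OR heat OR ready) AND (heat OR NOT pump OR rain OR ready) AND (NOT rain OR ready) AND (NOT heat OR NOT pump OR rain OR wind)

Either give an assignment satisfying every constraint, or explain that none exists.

armed = True; heat = False; wind = False; rain = False; ready = True; key = False; pump = False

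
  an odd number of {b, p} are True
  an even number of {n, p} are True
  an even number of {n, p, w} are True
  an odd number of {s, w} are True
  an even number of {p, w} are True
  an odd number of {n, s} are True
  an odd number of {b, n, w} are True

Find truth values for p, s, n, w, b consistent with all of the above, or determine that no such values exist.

p = False; s = True; n = False; w = False; b = True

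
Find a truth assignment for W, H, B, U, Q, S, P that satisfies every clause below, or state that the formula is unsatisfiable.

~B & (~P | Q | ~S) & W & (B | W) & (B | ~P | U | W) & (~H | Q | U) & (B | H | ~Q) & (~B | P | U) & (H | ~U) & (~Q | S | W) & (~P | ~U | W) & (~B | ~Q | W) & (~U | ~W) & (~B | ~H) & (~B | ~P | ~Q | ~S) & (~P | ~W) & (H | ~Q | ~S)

Unit clause (~B) forces B = False.
Unit clause (W) forces W = True.
In (~U | ~W) only ~U is left, so U = False.
In (~P | ~W) only ~P is left, so P = False.
Set H = True.
  then (~H | Q | U) forces Q = True.
Set S = False.
All clauses satisfied.

W = True, H = True, B = False, U = False, Q = True, S = False, P = False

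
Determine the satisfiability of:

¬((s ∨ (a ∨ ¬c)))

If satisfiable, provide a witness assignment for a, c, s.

a = False; c = True; s = False

  ¬((s ∨ (a ∨ ¬c))) = True
    s ∨ (a ∨ ¬c) = False
      a ∨ ¬c = False
        ¬c = False
The formula evaluates to True.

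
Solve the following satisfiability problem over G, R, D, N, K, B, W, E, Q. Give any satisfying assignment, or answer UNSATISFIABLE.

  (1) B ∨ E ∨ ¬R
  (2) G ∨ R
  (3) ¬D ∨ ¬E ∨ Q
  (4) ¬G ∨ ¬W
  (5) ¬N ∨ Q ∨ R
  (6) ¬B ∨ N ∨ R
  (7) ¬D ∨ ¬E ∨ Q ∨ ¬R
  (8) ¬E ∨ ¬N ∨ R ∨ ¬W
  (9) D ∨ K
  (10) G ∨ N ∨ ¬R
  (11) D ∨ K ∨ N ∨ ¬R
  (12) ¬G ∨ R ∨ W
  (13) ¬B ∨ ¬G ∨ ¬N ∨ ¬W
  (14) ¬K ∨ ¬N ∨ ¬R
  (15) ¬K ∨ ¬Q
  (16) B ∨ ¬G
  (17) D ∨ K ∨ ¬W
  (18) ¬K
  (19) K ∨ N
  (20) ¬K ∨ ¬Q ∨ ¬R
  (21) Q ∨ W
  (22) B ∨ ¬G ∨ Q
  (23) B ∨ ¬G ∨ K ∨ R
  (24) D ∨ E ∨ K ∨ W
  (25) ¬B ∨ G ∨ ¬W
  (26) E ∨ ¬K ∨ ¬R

Unit clause (¬K) forces K = False.
In (K ∨ N) only N is left, so N = True.
In (D ∨ K) only D is left, so D = True.
Set G = False.
  then (G ∨ R) forces R = True.
Set B = True.
  then (¬B ∨ G ∨ ¬W) forces W = False.
  then (Q ∨ W) forces Q = True.
Set E = False.
All clauses satisfied.

G = False; R = True; D = True; N = True; K = False; B = True; W = False; E = False; Q = True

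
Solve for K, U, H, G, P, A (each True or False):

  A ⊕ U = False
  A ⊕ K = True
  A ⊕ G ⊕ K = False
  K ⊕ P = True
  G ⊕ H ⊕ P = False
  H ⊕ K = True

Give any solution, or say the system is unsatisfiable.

Unsatisfiable

Adding constraints 2, 3, 4, 5, 6 mod 2: every variable appears an even number of times on the left, so the left side is 0.
But the right sides sum to 1 (mod 2). 0 ≠ 1 — the system is inconsistent.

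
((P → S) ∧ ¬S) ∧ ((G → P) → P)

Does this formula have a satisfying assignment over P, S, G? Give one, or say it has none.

P: False; S: False; G: True

  (P → S) ∧ ¬S = True
    P → S = True
    ¬S = True
  (G → P) → P = True
    G → P = False
Both conjuncts True, so the formula holds.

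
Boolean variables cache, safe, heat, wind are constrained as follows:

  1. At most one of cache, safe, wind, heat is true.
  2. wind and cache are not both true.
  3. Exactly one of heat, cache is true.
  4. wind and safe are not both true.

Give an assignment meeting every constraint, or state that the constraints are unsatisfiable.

cache = True, safe = False, heat = False, wind = False

  (1) {cache, safe, wind, heat}: 1 true — at most one ✓
  (2) wind=F, cache=T — not both ✓
  (3) {heat, cache}: 1 true — exactly one ✓
  (4) wind=F, safe=F — not both ✓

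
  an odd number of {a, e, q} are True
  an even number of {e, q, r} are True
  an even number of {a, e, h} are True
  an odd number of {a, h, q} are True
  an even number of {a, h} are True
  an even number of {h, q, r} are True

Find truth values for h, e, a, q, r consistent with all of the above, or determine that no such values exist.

h: False, e: False, a: False, q: True, r: True

{a, e, q}: 1 true → odd ✓
{e, q, r}: 2 true → even ✓
{a, e, h}: 0 true → even ✓
{a, h, q}: 1 true → odd ✓
{a, h}: 0 true → even ✓
{h, q, r}: 2 true → even ✓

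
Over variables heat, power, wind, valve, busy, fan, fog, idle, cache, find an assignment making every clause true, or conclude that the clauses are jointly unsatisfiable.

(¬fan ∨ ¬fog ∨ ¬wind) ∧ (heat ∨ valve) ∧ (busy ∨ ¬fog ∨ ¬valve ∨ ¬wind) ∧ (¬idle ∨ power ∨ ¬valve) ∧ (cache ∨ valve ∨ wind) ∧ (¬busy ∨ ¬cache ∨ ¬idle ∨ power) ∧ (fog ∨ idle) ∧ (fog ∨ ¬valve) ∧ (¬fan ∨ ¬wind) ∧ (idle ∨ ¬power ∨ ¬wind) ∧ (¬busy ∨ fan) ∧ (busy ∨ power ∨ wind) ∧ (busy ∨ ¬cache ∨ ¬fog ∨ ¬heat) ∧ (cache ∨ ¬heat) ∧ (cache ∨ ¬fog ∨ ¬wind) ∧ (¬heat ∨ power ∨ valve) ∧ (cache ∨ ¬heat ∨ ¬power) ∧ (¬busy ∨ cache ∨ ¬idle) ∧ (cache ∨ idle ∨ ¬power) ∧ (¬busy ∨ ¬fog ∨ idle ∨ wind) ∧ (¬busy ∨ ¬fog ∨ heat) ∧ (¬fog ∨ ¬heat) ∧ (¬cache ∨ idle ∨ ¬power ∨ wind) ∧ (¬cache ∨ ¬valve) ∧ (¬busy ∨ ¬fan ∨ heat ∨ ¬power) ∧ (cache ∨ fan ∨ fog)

heat = True; power = True; wind = False; valve = False; busy = False; fan = True; fog = False; idle = True; cache = True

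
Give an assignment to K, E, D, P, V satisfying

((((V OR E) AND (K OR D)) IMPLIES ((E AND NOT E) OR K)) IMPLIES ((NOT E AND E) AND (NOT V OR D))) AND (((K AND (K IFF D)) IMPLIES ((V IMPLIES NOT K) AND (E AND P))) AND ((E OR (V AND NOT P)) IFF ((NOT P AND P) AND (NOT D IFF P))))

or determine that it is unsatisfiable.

K = False; E = False; D = True; P = True; V = True

  (((V OR E) AND (K OR D)) IMPLIES ((E AND NOT E) OR K)) IMPLIES ((NOT E AND E) AND (NOT V OR D)) = True
    ((V OR E) AND (K OR D)) IMPLIES ((E AND NOT E) OR K) = False
      (V OR E) AND (K OR D) = True
        V OR E = True
        K OR D = True
      (E AND NOT E) OR K = False
        E AND NOT E = False
          NOT E = True
    (NOT E AND E) AND (NOT V OR D) = False
      NOT E AND E = False
        NOT E = True
      NOT V OR D = True
        NOT V = False
  ((K AND (K IFF D)) IMPLIES ((V IMPLIES NOT K) AND (E AND P))) AND ((E OR (V AND NOT P)) IFF ((NOT P AND P) AND (NOT D IFF P))) = True
    (K AND (K IFF D)) IMPLIES ((V IMPLIES NOT K) AND (E AND P)) = True
      K AND (K IFF D) = False
        K IFF D = False
      (V IMPLIES NOT K) AND (E AND P) = False
        V IMPLIES NOT K = True
          NOT K = True
        E AND P = False
    (E OR (V AND NOT P)) IFF ((NOT P AND P) AND (NOT D IFF P)) = True
      E OR (V AND NOT P) = False
        V AND NOT P = False
          NOT P = False
      (NOT P AND P) AND (NOT D IFF P) = False
        NOT P AND P = False
          NOT P = False
        NOT D IFF P = False
          NOT D = False
Both conjuncts True, so the formula holds.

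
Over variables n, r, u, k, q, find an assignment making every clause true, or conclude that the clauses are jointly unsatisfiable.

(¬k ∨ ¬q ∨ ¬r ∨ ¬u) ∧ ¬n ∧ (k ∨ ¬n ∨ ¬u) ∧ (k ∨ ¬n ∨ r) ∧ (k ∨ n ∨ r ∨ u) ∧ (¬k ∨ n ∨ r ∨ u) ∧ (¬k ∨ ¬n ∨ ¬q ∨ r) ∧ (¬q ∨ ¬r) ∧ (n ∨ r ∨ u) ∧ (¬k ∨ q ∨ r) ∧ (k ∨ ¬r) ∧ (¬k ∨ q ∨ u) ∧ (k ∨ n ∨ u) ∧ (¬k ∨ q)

Unit clause (¬n) forces n = False.
Try r = True:
  (¬q ∨ ¬r) forces q = False.
  (k ∨ ¬r) forces k = True.
  clause (¬k ∨ q) is falsified — backtrack.
So r = False.
  then (n ∨ r ∨ u) forces u = True.
Set k = True.
  then (¬k ∨ q ∨ r) forces q = True.
All clauses satisfied.

n = False; r = False; u = True; k = True; q = True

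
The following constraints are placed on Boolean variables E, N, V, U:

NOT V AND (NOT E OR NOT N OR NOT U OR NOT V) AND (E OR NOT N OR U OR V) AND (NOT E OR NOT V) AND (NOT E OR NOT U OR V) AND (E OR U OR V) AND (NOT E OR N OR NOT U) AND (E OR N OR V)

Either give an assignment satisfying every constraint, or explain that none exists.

E = False, N = True, V = False, U = True

Unit clause (NOT V) forces V = False.
Set E = False.
  then (E OR U OR V) forces U = True.
  then (E OR N OR V) forces N = True.
Check each clause:
  (NOT V): NOT V holds.
  (NOT E OR NOT N OR NOT U OR NOT V): NOT E holds.
  (E OR NOT N OR U OR V): U holds.
  (NOT E OR NOT V): NOT E holds.
  (NOT E OR NOT U OR V): NOT E holds.
  (E OR U OR V): U holds.
  (NOT E OR N OR NOT U): NOT E holds.
  (E OR N OR V): N holds.
All clauses satisfied.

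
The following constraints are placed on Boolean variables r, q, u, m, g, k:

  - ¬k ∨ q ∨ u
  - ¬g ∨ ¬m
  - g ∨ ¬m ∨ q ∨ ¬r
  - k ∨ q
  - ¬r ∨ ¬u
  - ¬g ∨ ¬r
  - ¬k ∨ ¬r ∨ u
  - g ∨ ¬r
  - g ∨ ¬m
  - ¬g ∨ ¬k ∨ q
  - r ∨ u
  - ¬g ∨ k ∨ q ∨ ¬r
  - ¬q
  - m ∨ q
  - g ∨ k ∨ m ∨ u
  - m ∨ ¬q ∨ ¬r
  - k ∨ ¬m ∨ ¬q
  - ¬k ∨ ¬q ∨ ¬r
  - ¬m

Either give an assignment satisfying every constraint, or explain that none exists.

The formula is unsatisfiable.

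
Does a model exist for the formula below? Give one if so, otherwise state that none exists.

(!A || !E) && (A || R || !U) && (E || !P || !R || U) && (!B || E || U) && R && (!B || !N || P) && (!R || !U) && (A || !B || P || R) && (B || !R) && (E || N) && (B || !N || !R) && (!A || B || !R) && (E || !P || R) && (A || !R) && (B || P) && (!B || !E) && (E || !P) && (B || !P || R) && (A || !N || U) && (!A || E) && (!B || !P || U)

Case A = True:
  (!A || !E) forces E = False.
  Clause (!A || E) is falsified — contradiction.
Case A = False:
  (R) forces R = True.
  Clause (A || !R) is falsified — contradiction.
Both cases fail, so the formula is unsatisfiable.

No satisfying assignment exists.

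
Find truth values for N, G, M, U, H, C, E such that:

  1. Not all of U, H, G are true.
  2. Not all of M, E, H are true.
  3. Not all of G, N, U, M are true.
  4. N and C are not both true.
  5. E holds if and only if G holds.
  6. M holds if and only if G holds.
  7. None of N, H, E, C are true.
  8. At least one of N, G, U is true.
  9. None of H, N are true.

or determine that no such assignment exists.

N: False, G: False, M: False, U: True, H: False, C: False, E: False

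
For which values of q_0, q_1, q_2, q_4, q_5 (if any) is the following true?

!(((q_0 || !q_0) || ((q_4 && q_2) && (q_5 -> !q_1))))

Unsatisfiable

Case q_0 = True: the formula becomes !((True || ((q_4 && q_2) && (q_5 -> !q_1)))) = False.
Case q_0 = False: the formula becomes !((True || ((q_4 && q_2) && (q_5 -> !q_1)))) = False.
Both cases fail — unsatisfiable.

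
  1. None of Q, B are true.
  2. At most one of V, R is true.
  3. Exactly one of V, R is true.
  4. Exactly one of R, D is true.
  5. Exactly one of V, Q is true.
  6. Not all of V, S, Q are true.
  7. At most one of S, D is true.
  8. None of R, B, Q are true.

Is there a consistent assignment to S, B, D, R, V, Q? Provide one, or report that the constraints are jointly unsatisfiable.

S=F; B=F; D=T; R=F; V=T; Q=F

  (1) {Q, B}: 0 true — none ✓
  (2) {V, R}: 1 true — at most one ✓
  (3) {V, R}: 1 true — exactly one ✓
  (4) {R, D}: 1 true — exactly one ✓
  (5) {V, Q}: 1 true — exactly one ✓
  (6) {V, S, Q}: 1/3 true — not all ✓
  (7) {S, D}: 1 true — at most one ✓
  (8) {R, B, Q}: 0 true — none ✓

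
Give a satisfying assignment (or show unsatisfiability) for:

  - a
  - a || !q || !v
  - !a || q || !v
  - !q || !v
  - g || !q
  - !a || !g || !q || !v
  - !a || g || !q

Unit clause (a) forces a = True.
Try v = True:
  (!a || q || !v) forces q = True.
  clause (!q || !v) is falsified — backtrack.
So v = False.
Set q = True.
  then (g || !q) forces g = True.
Check each clause:
  (a): a holds.
  (a || !q || !v): a holds.
  (!a || q || !v): q holds.
  (!q || !v): !v holds.
  (g || !q): g holds.
  (!a || !g || !q || !v): !v holds.
  (!a || g || !q): g holds.
All clauses satisfied.

a: True, v: False, q: True, g: True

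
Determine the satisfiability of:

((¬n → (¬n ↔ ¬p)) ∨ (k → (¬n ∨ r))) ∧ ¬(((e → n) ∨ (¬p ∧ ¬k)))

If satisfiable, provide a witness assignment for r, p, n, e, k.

r = False, p = False, n = False, e = True, k = True

  (¬n → (¬n ↔ ¬p)) ∨ (k → (¬n ∨ r)) = True
    ¬n → (¬n ↔ ¬p) = True
      ¬n = True
      ¬n ↔ ¬p = True
        ¬n = True
        ¬p = True
    k → (¬n ∨ r) = True
      ¬n ∨ r = True
        ¬n = True
  ¬(((e → n) ∨ (¬p ∧ ¬k))) = True
    (e → n) ∨ (¬p ∧ ¬k) = False
      e → n = False
      ¬p ∧ ¬k = False
        ¬p = True
        ¬k = False
Both conjuncts True, so the formula holds.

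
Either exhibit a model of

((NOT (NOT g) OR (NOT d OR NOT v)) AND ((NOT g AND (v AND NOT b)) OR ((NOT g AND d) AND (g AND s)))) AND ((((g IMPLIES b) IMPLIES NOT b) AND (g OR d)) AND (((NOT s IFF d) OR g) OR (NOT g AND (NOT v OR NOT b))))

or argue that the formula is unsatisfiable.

Case g = True: the conjunct (NOT g AND (v AND NOT b)) OR ((NOT g AND d) AND (g AND s)) becomes (False AND (v AND NOT b)) OR (False AND s) = False.
Case g = False: the formula simplifies to ((NOT d OR NOT v) AND (v AND NOT b)) AND ((NOT b AND d) AND ((NOT s IFF d) OR (NOT v OR NOT b))).
  b = True: the conjunct NOT b is False.
  b = False: simplifies to ((NOT d OR NOT v) AND v) AND d.
    d = True: simplifies to NOT v AND v.
      v = True: the conjunct NOT v is False.
      v = False: the conjunct v is False.
    d = False: the conjunct d is False.
Both cases fail — unsatisfiable.

No satisfying assignment exists.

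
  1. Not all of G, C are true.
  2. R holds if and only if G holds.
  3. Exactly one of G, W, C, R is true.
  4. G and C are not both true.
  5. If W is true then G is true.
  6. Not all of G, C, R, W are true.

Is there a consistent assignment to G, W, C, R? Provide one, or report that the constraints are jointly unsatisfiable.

G = False, W = False, C = True, R = False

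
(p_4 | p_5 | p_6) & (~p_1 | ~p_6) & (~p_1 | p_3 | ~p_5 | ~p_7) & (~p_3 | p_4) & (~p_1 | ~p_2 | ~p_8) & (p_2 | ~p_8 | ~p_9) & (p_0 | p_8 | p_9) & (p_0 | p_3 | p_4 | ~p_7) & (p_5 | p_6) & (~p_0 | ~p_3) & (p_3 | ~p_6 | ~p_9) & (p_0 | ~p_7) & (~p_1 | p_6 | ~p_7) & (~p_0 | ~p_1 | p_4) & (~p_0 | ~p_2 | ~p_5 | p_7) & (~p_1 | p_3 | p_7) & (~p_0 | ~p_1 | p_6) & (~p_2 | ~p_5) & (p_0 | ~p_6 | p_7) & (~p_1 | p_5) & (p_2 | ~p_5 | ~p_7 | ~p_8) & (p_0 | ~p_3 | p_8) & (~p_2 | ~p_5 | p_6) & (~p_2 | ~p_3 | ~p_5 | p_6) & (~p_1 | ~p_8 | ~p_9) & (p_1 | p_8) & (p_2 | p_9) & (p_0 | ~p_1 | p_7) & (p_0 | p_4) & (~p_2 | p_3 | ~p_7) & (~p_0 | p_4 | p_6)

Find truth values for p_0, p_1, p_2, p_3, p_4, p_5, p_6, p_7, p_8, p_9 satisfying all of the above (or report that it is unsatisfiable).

p_0 = True, p_1 = False, p_2 = True, p_3 = False, p_4 = False, p_5 = False, p_6 = True, p_7 = False, p_8 = True, p_9 = False

Set p_0 = True.
  then (~p_0 | ~p_3) forces p_3 = False.
Try p_1 = True:
  (~p_1 | ~p_6) forces p_6 = False.
  clause (~p_0 | ~p_1 | p_6) is falsified — backtrack.
So p_1 = False.
  then (p_1 | p_8) forces p_8 = True.
Set p_2 = True.
  then (~p_2 | ~p_5) forces p_5 = False.
  then (~p_2 | p_3 | ~p_7) forces p_7 = False.
  then (p_5 | p_6) forces p_6 = True.
  then (p_3 | ~p_6 | ~p_9) forces p_9 = False.
Set p_4 = False.
All clauses satisfied.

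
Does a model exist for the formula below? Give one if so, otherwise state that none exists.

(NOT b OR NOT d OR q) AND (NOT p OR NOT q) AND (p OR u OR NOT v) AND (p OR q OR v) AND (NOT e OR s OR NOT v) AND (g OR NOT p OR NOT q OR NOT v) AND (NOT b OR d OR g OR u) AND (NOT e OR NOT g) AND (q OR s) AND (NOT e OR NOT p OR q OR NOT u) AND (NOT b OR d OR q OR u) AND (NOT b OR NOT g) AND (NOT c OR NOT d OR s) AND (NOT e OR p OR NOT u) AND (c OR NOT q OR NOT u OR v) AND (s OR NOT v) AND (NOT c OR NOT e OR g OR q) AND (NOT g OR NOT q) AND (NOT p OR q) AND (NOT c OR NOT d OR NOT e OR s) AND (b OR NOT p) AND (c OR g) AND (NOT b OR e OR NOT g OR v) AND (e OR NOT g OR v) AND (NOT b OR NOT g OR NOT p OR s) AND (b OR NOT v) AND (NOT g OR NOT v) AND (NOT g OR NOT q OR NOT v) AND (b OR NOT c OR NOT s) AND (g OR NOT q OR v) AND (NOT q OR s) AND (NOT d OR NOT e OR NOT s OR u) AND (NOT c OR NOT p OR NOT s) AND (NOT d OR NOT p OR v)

Set q = False.
  then (q OR s) forces s = True.
  then (NOT p OR q) forces p = False.
  then (p OR q OR v) forces v = True.
  then (b OR NOT v) forces b = True.
  then (NOT g OR NOT v) forces g = False.
  then (NOT b OR NOT d OR q) forces d = False.
  then (p OR u OR NOT v) forces u = True.
  then (NOT e OR p OR NOT u) forces e = False.
  then (c OR g) forces c = True.
All clauses satisfied.

q: False, d: False, b: True, u: True, g: False, p: False, e: False, v: True, c: True, s: True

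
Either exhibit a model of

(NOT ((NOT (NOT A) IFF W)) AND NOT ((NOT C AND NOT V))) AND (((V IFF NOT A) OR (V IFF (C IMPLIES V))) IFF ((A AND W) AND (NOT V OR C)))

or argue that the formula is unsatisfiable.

Unsatisfiable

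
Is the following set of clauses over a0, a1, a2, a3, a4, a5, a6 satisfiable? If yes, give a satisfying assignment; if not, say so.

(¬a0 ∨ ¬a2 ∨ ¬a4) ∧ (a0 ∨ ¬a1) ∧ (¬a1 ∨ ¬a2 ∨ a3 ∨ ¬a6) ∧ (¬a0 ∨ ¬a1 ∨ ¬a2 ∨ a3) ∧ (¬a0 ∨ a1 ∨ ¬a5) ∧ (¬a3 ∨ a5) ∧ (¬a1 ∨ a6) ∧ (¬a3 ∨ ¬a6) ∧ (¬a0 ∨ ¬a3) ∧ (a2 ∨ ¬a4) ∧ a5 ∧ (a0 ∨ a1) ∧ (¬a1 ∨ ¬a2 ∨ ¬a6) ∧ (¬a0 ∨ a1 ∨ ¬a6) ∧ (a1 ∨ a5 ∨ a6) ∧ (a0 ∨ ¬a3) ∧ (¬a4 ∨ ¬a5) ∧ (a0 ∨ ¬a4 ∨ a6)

a0=T; a1=T; a2=F; a3=F; a4=F; a5=T; a6=T

Unit clause (a5) forces a5 = True.
In (¬a4 ∨ ¬a5) only ¬a4 is left, so a4 = False.
Try a0 = False:
  (a0 ∨ ¬a1) forces a1 = False.
  clause (a0 ∨ a1) is falsified — backtrack.
So a0 = True.
  then (¬a0 ∨ a1 ∨ ¬a5) forces a1 = True.
  then (¬a1 ∨ a6) forces a6 = True.
  then (¬a3 ∨ ¬a6) forces a3 = False.
  then (¬a1 ∨ ¬a2 ∨ ¬a6) forces a2 = False.
All clauses satisfied.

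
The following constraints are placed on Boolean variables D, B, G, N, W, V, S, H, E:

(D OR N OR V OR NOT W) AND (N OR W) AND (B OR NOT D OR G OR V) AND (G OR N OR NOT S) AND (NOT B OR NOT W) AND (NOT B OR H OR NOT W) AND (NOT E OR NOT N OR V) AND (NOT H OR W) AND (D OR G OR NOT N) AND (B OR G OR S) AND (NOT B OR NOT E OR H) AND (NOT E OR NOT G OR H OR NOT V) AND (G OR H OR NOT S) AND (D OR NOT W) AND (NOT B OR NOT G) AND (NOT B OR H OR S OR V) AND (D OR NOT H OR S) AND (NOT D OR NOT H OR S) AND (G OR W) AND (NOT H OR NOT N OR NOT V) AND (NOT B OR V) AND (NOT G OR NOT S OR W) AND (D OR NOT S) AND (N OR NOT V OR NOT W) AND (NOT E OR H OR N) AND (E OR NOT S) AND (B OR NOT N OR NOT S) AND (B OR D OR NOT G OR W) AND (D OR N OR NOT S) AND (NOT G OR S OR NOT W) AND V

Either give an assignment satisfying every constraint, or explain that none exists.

Unit clause (V) forces V = True.
Set D = True.
Set B = False.
Try G = False:
  (B OR G OR S) forces S = True.
  (G OR N OR NOT S) forces N = True.
  clause (B OR NOT N OR NOT S) is falsified — backtrack.
So G = True.
Try N = False:
  (N OR W) forces W = True.
  clause (N OR NOT V OR NOT W) is falsified — backtrack.
So N = True.
  then (NOT H OR NOT N OR NOT V) forces H = False.
  then (B OR NOT N OR NOT S) forces S = False.
  then (NOT G OR S OR NOT W) forces W = False.
  then (NOT E OR NOT G OR H OR NOT V) forces E = False.
All clauses satisfied.

D = True; B = False; G = True; N = True; W = False; V = True; S = False; H = False; E = False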